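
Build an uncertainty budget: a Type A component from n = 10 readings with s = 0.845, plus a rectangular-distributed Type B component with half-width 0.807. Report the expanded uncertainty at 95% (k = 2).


u_A = s / sqrt(n) = 0.845 / sqrt(10) = 0.26721246
u_B = half_width / sqrt(3) = 0.807 / sqrt(3) = 0.46592167
uc = sqrt(u_A^2 + u_B^2) = sqrt(0.26721246^2 + 0.46592167^2) = 0.53710846
U = k * uc = 2 * 0.53710846
U = 1.0742

1.0742


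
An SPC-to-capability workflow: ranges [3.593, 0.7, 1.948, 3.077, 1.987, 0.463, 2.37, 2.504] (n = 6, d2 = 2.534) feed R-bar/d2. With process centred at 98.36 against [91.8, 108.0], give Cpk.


R_bar = (3.593 + 0.7 + 1.948 + 3.077 + 1.987 + 0.463 + 2.37 + 2.504) / 8 = 2.08025
sigma = R_bar / d2 = 2.08025 / 2.534 = 0.82093528
Cp = (USL - LSL)/(6*sigma) = (108.0 - 91.8)/(6*0.82093528) = 3.2889
Cpu = (108.0 - 98.36)/(3*0.82093528) = 3.9142
Cpl = (98.36 - 91.8)/(3*0.82093528) = 2.6636
Cpk = min(Cpu, Cpl) = 2.6636

2.6636


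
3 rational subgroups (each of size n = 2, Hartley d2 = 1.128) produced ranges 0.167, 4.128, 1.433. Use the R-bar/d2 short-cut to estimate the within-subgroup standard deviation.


R_bar = (0.167 + 4.128 + 1.433) / 3
R_bar = 5.728 / 3 = 1.9093333
sigma_hat = R_bar / d2 = 1.9093333 / 1.128 = 1.6927

1.6927


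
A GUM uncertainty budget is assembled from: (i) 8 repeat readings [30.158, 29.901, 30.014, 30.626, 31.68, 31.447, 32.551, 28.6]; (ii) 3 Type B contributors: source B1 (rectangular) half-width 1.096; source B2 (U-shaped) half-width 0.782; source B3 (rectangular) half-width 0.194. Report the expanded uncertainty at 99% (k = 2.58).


mean = (30.158 + 29.901 + 30.014 + 30.626 + 31.68 + 31.447 + 32.551 + 28.6) / 8 = 30.622125
s = sqrt(sum((x - mean)^2)/(n-1)) = 1.2371818
u_A = s / sqrt(n) = 1.2371818 / sqrt(8) = 0.43740982
u_B1 = 1.096 / sqrt(3) = 0.6327759
u_B2 = 0.782 / sqrt(2) = 0.5529575
u_B3 = 0.194 / sqrt(3) = 0.11200595
uc = sqrt(0.43740982^2 + 0.6327759^2 + 0.5529575^2 + 0.11200595^2) = 0.95396018
U = k * uc = 2.58 * 0.95396018
U = 2.4612

2.4612


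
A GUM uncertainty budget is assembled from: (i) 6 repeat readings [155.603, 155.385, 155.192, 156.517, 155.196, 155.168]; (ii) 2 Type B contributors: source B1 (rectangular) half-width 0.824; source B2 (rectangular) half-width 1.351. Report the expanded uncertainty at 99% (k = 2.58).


mean = (155.603 + 155.385 + 155.192 + 156.517 + 155.196 + 155.168) / 6 = 155.5101667
s = sqrt(sum((x - mean)^2)/(n-1)) = 0.52057792
u_A = s / sqrt(n) = 0.52057792 / sqrt(6) = 0.21252505
u_B1 = 0.824 / sqrt(3) = 0.47573662
u_B2 = 1.351 / sqrt(3) = 0.78000021
uc = sqrt(0.21252505^2 + 0.47573662^2 + 0.78000021^2) = 0.93802588
U = k * uc = 2.58 * 0.93802588
U = 2.4201

2.4201


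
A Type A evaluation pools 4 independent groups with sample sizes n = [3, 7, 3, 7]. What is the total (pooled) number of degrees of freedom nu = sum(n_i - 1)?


nu = sum_i (n_i - 1)
nu = ((3 - 1) + (7 - 1) + (3 - 1) + (7 - 1))
nu = 2 + 6 + 2 + 6
nu = 16

16


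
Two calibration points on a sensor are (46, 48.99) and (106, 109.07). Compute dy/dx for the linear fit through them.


slope = (y2 - y1) / (x2 - x1)
= (109.07 - 48.99) / (106 - 46)
= 60.0800 / 60
= 1.0013

1.0013


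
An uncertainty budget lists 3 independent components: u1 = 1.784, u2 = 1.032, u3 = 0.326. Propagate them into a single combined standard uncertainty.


uc = sqrt(1.784^2 + 1.032^2 + 0.326^2)
uc = sqrt(4.353956)
uc = 2.0866

2.0866


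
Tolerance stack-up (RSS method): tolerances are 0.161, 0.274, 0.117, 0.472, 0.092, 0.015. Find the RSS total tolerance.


RSS = sqrt(0.161^2 + 0.274^2 + 0.117^2 + 0.472^2 + 0.092^2 + 0.015^2)
= sqrt(0.346159)
= 0.5884

0.5884


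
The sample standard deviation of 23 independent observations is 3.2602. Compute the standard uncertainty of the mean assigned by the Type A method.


u_A = s / sqrt(n)
u_A = 3.2602 / sqrt(23)
u_A = 3.2602 / 4.7958315
u_A = 0.6798

0.6798


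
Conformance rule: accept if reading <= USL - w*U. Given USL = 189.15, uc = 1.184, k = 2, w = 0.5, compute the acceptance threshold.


U = k * uc = 2 * 1.184 = 2.368
guard band g = w * U = 0.5 * 2.368 = 1.184
AL = USL - g = 189.15 - 1.184
AL = 187.9660

187.9660


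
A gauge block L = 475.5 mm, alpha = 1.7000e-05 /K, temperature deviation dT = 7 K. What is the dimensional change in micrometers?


dL = L * alpha * dT
= 475.5 * 1.7000e-05 * 7
= 0.0565845 mm
dL_um = 0.0565845 * 1000 = 56.5845 um

56.5845


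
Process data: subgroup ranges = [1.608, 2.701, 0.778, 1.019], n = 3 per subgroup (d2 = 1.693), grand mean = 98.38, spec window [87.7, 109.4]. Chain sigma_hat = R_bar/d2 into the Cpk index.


R_bar = (1.608 + 2.701 + 0.778 + 1.019) / 4 = 1.5265
sigma = R_bar / d2 = 1.5265 / 1.693 = 0.90165387
Cp = (USL - LSL)/(6*sigma) = (109.4 - 87.7)/(6*0.90165387) = 4.0111
Cpu = (109.4 - 98.38)/(3*0.90165387) = 4.0740
Cpl = (98.38 - 87.7)/(3*0.90165387) = 3.9483
Cpk = min(Cpu, Cpl) = 3.9483

3.9483


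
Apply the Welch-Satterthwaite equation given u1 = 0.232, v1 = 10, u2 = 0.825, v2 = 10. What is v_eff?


uc = sqrt(u1^2 + u2^2) = sqrt(0.232^2 + 0.825^2) = 0.857
v_eff = uc^4 / (u1^4/v1 + u2^4/v2)
= 0.857^4 / (0.232^4/10 + 0.825^4/10)
= 0.53941533 / 0.046614741
v_eff = 11.5718

11.5718


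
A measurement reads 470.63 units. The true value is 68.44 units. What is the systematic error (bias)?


Systematic error = measured - true
= 470.63 - 68.44
= 402.1900

402.1900


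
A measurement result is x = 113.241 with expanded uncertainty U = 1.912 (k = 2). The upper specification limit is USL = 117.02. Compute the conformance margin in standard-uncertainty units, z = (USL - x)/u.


u = U / k = 1.912 / 2 = 0.956
margin = |USL - x| = |117.02 - 113.241| = 3.779
z = margin / u = 3.779 / 0.956
z = 3.9529

3.9529


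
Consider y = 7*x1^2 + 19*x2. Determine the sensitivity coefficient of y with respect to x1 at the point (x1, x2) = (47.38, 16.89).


y = 7*x1^2 + 19*x2
dy/dx1 = 2*7*x1
Evaluate at x1 = 47.38: c1 = 14 * 47.38
c1 = 663.3200

663.3200


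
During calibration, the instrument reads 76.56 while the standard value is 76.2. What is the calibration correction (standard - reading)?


Correction = standard - reading
= 76.2 - 76.56
= -0.3600

-0.3600


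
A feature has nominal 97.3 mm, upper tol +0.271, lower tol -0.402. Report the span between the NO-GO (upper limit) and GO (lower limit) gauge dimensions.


GO = nominal - lower_tol (smallest hole = maximum material condition)
GO = 97.3 - 0.402 = 96.898
NO-GO = nominal + upper_tol (largest hole = least material condition)
NO-GO = 97.3 + 0.271 = 97.571
spread = NO-GO - GO = 97.571 - 96.898 = 0.6730

0.6730


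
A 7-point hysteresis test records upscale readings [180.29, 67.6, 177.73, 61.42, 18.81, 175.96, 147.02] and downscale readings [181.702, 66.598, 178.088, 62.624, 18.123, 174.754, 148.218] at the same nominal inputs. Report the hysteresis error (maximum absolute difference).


|180.29 - 181.702| = 1.4120
|67.6 - 66.598| = 1.0020
|177.73 - 178.088| = 0.3580
|61.42 - 62.624| = 1.2040
|18.81 - 18.123| = 0.6870
|175.96 - 174.754| = 1.2060
|147.02 - 148.218| = 1.1980
hysteresis = max(diffs) = 1.4120

1.4120


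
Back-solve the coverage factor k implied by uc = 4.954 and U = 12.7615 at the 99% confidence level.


k = U / uc
k = 12.7615 / 4.954
k = 2.576

2.576


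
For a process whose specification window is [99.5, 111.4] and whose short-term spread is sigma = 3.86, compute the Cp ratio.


Cp = (USL - LSL) / (6 * sigma)
= (111.4 - 99.5) / (6 * 3.86)
= 11.9000 / 23.1600
= 0.5138

0.5138


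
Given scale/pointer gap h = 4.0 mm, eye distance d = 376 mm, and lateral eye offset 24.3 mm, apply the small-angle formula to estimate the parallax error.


error = h * offset / d
= 4.0 * 24.3 / 376
= 0.2585

0.2585


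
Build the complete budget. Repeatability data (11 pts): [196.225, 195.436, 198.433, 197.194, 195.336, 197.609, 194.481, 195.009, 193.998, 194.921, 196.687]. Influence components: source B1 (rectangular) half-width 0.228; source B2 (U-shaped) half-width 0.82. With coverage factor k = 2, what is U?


mean = (196.225 + 195.436 + 198.433 + 197.194 + 195.336 + 197.609 + 194.481 + 195.009 + 193.998 + 194.921 + 196.687) / 11 = 195.939
s = sqrt(sum((x - mean)^2)/(n-1)) = 1.4012975
u_A = s / sqrt(n) = 1.4012975 / sqrt(11) = 0.42250709
u_B1 = 0.228 / sqrt(3) = 0.13163586
u_B2 = 0.82 / sqrt(2) = 0.57982756
uc = sqrt(0.42250709^2 + 0.13163586^2 + 0.57982756^2) = 0.72941089
U = k * uc = 2 * 0.72941089
U = 1.4588

1.4588


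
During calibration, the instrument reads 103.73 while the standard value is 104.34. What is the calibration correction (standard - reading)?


Correction = standard - reading
= 104.34 - 103.73
= 0.6100

0.6100


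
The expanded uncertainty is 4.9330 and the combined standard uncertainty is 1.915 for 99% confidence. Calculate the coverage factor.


k = U / uc
k = 4.9330 / 1.915
k = 2.576

2.576


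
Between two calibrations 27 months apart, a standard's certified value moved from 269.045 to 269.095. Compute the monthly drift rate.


rate = (v2 - v1) / months
= (269.095 - 269.045) / 27
= 0.0500 / 27
= 0.0019

0.0019


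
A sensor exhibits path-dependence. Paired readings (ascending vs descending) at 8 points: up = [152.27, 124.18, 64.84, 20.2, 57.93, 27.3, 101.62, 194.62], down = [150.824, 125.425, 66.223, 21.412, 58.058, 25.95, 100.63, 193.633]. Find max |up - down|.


|152.27 - 150.824| = 1.4460
|124.18 - 125.425| = 1.2450
|64.84 - 66.223| = 1.3830
|20.2 - 21.412| = 1.2120
|57.93 - 58.058| = 0.1280
|27.3 - 25.95| = 1.3500
|101.62 - 100.63| = 0.9900
|194.62 - 193.633| = 0.9870
hysteresis = max(diffs) = 1.4460

1.4460


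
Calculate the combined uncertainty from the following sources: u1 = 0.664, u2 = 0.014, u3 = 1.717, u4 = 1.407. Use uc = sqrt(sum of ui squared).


uc = sqrt(0.664^2 + 0.014^2 + 1.717^2 + 1.407^2)
uc = sqrt(5.36883)
uc = 2.3171

2.3171


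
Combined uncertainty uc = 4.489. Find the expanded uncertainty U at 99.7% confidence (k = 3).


U = k * uc
U = 3 * 4.489
U = 13.4670

13.4670


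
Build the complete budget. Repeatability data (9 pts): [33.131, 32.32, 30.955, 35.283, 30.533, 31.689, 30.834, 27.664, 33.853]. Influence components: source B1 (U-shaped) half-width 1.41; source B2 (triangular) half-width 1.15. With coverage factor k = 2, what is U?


mean = (33.131 + 32.32 + 30.955 + 35.283 + 30.533 + 31.689 + 30.834 + 27.664 + 33.853) / 9 = 31.80688889
s = sqrt(sum((x - mean)^2)/(n-1)) = 2.2011054
u_A = s / sqrt(n) = 2.2011054 / sqrt(9) = 0.7337018
u_B1 = 1.41 / sqrt(2) = 0.99702056
u_B2 = 1.15 / sqrt(6) = 0.46948553
uc = sqrt(0.7337018^2 + 0.99702056^2 + 0.46948553^2) = 1.3239279
U = k * uc = 2 * 1.3239279
U = 2.6479

2.6479


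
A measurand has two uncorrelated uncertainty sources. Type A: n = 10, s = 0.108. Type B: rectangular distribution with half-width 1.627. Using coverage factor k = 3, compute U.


u_A = s / sqrt(n) = 0.108 / sqrt(10) = 0.034152599
u_B = half_width / sqrt(3) = 1.627 / sqrt(3) = 0.93934889
uc = sqrt(u_A^2 + u_B^2) = sqrt(0.034152599^2 + 0.93934889^2) = 0.93996954
U = k * uc = 3 * 0.93996954
U = 2.8199

2.8199


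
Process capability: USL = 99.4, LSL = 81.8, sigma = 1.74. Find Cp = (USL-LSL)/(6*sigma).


Cp = (USL - LSL) / (6 * sigma)
= (99.4 - 81.8) / (6 * 1.74)
= 17.6000 / 10.4400
= 1.6858

1.6858


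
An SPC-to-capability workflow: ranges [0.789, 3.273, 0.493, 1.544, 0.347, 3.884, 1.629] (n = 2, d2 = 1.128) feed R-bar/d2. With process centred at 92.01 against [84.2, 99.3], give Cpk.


R_bar = (0.789 + 3.273 + 0.493 + 1.544 + 0.347 + 3.884 + 1.629) / 7 = 1.7084286
sigma = R_bar / d2 = 1.7084286 / 1.128 = 1.5145644
Cp = (USL - LSL)/(6*sigma) = (99.3 - 84.2)/(6*1.5145644) = 1.6616
Cpu = (99.3 - 92.01)/(3*1.5145644) = 1.6044
Cpl = (92.01 - 84.2)/(3*1.5145644) = 1.7189
Cpk = min(Cpu, Cpl) = 1.6044

1.6044


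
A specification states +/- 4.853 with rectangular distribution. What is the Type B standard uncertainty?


u_B = half_width / sqrt(3)
u_B = 4.853 / 1.7320508
u_B = 2.8019

2.8019


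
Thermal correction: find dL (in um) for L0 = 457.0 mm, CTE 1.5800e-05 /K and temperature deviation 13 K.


dL = L * alpha * dT
= 457.0 * 1.5800e-05 * 13
= 0.0938678 mm
dL_um = 0.0938678 * 1000 = 93.8678 um

93.8678


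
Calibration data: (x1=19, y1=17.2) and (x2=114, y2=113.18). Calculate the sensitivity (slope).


slope = (y2 - y1) / (x2 - x1)
= (113.18 - 17.2) / (114 - 19)
= 95.9800 / 95
= 1.0103

1.0103


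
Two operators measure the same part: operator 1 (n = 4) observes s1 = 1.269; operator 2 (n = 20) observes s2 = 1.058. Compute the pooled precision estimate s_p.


s_p = sqrt(((n1-1)*s1^2 + (n2-1)*s2^2) / (n1+n2-2))
numerator = (4-1)*1.269^2 + (20-1)*1.058^2 = 4.831083 + 21.267916 = 26.098999
denominator = 4 + 20 - 2 = 22
s_p^2 = 26.098999 / 22 = 1.1863181
s_p = sqrt(1.1863181) = 1.0892

1.0892


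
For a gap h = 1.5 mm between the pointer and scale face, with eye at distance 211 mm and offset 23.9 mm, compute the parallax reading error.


error = h * offset / d
= 1.5 * 23.9 / 211
= 0.1699

0.1699


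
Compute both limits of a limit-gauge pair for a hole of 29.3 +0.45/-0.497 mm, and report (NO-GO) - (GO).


GO = nominal - lower_tol (smallest hole = maximum material condition)
GO = 29.3 - 0.497 = 28.803
NO-GO = nominal + upper_tol (largest hole = least material condition)
NO-GO = 29.3 + 0.45 = 29.75
spread = NO-GO - GO = 29.75 - 28.803 = 0.9470

0.9470


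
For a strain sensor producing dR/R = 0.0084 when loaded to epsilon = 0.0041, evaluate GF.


GF = (dR/R) / epsilon
= 0.0084 / 0.0041
= 2.0488

2.0488


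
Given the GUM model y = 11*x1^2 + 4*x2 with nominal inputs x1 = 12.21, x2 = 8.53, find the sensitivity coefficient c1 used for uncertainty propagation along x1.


y = 11*x1^2 + 4*x2
dy/dx1 = 2*11*x1
Evaluate at x1 = 12.21: c1 = 22 * 12.21
c1 = 268.6200

268.6200


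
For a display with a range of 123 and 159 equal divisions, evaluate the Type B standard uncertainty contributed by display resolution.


resolution = range / divisions
resolution = 123 / 159 = 0.77358491
u_res = resolution / (2*sqrt(3))
u_res = 0.77358491 / 3.4641016
u_res = 0.2233

0.2233


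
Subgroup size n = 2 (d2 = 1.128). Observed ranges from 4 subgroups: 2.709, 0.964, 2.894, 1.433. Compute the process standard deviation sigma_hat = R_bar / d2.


R_bar = (2.709 + 0.964 + 2.894 + 1.433) / 4
R_bar = 8.0 / 4 = 2
sigma_hat = R_bar / d2 = 2 / 1.128 = 1.7730

1.7730


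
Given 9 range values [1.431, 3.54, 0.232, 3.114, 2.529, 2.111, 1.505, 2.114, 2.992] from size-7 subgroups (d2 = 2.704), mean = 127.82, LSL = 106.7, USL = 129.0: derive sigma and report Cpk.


R_bar = (1.431 + 3.54 + 0.232 + 3.114 + 2.529 + 2.111 + 1.505 + 2.114 + 2.992) / 9 = 2.1742222
sigma = R_bar / d2 = 2.1742222 / 2.704 = 0.80407626
Cp = (USL - LSL)/(6*sigma) = (129.0 - 106.7)/(6*0.80407626) = 4.6223
Cpu = (129.0 - 127.82)/(3*0.80407626) = 0.4892
Cpl = (127.82 - 106.7)/(3*0.80407626) = 8.7554
Cpk = min(Cpu, Cpl) = 0.4892

0.4892


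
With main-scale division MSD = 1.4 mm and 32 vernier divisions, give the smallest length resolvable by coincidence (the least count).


LC = MSD / n_div
= 1.4 / 32
= 0.0437

0.0437


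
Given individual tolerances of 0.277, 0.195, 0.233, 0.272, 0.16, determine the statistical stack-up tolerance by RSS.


RSS = sqrt(0.277^2 + 0.195^2 + 0.233^2 + 0.272^2 + 0.16^2)
= sqrt(0.268627)
= 0.5183

0.5183


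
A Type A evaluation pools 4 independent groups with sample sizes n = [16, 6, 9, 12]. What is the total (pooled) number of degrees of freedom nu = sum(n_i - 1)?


nu = sum_i (n_i - 1)
nu = ((16 - 1) + (6 - 1) + (9 - 1) + (12 - 1))
nu = 15 + 5 + 8 + 11
nu = 39

39


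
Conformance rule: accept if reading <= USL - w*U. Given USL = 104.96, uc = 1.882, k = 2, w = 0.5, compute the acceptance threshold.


U = k * uc = 2 * 1.882 = 3.764
guard band g = w * U = 0.5 * 3.764 = 1.882
AL = USL - g = 104.96 - 1.882
AL = 103.0780

103.0780


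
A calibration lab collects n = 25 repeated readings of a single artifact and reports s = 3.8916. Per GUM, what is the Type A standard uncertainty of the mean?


u_A = s / sqrt(n)
u_A = 3.8916 / sqrt(25)
u_A = 3.8916 / 5
u_A = 0.7783

0.7783


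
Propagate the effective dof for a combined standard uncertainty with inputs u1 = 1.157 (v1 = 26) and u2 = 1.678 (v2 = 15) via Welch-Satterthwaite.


uc = sqrt(u1^2 + u2^2) = sqrt(1.157^2 + 1.678^2) = 2.0382181
v_eff = uc^4 / (u1^4/v1 + u2^4/v2)
= 2.0382181^4 / (1.157^4/26 + 1.678^4/15)
= 17.258483 / 0.59746078
v_eff = 28.8864

28.8864


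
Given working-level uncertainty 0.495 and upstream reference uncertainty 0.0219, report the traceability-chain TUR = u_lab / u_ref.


TUR = u_lab / u_ref
= 0.495 / 0.0219
= 22.6027

22.6027


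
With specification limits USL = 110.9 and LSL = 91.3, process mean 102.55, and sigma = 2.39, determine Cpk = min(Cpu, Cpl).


Cpu = (USL - mean) / (3*sigma) = (110.9 - 102.55) / (3*2.39) = 1.1646
Cpl = (mean - LSL) / (3*sigma) = (102.55 - 91.3) / (3*2.39) = 1.5690
Cpk = min(Cpu, Cpl) = 1.1646

1.1646


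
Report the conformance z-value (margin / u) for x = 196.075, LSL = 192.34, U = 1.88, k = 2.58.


u = U / k = 1.88 / 2.58 = 0.72868217
margin = |LSL - x| = |192.34 - 196.075| = 3.735
z = margin / u = 3.735 / 0.72868217
z = 5.1257

5.1257


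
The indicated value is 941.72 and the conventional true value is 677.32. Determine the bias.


Systematic error = measured - true
= 941.72 - 677.32
= 264.4000

264.4000


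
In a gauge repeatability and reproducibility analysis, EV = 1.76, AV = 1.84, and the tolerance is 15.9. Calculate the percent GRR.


GRR = sqrt(EV^2 + AV^2) = sqrt(1.76^2 + 1.84^2) = 2.5462129
%GRR = GRR / tol * 100 = 2.5462129 / 15.9 * 100
%GRR = 16.0139

16.0139


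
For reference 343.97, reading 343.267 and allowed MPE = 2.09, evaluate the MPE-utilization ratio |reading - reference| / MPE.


e = indication - reference = 343.267 - 343.97 = -0.7030
|e| = 0.7030
ratio = |e| / MPE = 0.7030 / 2.09
ratio = 0.3364

0.3364


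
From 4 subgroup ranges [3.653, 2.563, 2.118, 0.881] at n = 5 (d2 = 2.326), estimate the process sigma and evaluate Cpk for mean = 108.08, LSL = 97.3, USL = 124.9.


R_bar = (3.653 + 2.563 + 2.118 + 0.881) / 4 = 2.30375
sigma = R_bar / d2 = 2.30375 / 2.326 = 0.99043422
Cp = (USL - LSL)/(6*sigma) = (124.9 - 97.3)/(6*0.99043422) = 4.6444
Cpu = (124.9 - 108.08)/(3*0.99043422) = 5.6608
Cpl = (108.08 - 97.3)/(3*0.99043422) = 3.6280
Cpk = min(Cpu, Cpl) = 3.6280

3.6280


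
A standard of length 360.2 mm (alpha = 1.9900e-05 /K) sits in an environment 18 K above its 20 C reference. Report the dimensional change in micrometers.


dL = L * alpha * dT
= 360.2 * 1.9900e-05 * 18
= 0.1290236 mm
dL_um = 0.1290236 * 1000 = 129.0236 um

129.0236


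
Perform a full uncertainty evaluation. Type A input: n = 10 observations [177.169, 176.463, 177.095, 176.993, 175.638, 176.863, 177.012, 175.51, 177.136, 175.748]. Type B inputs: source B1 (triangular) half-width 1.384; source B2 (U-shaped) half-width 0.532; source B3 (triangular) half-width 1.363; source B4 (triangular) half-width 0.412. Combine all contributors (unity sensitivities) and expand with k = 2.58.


mean = (177.169 + 176.463 + 177.095 + 176.993 + 175.638 + 176.863 + 177.012 + 175.51 + 177.136 + 175.748) / 10 = 176.5627
s = sqrt(sum((x - mean)^2)/(n-1)) = 0.67443376
u_A = s / sqrt(n) = 0.67443376 / sqrt(10) = 0.21327468
u_B1 = 1.384 / sqrt(6) = 0.56501563
u_B2 = 0.532 / sqrt(2) = 0.37618081
u_B3 = 1.363 / sqrt(6) = 0.55644242
u_B4 = 0.412 / sqrt(6) = 0.1681983
uc = sqrt(0.21327468^2 + 0.56501563^2 + 0.37618081^2 + 0.55644242^2 + 0.1681983^2) = 0.91878158
U = k * uc = 2.58 * 0.91878158
U = 2.3705

2.3705


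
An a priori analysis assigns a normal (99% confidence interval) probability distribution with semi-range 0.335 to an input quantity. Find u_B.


u_B = half_width / 2.576
u_B = 0.335 / 2.576
u_B = 0.1300

0.1300


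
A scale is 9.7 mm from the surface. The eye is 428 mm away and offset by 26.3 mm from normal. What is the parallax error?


error = h * offset / d
= 9.7 * 26.3 / 428
= 0.5961

0.5961


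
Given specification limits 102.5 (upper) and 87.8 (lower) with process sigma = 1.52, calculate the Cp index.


Cp = (USL - LSL) / (6 * sigma)
= (102.5 - 87.8) / (6 * 1.52)
= 14.7000 / 9.1200
= 1.6118

1.6118


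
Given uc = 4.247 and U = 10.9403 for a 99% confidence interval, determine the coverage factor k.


k = U / uc
k = 10.9403 / 4.247
k = 2.576

2.576


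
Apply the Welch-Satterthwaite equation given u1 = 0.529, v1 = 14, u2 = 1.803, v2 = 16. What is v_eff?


uc = sqrt(u1^2 + u2^2) = sqrt(0.529^2 + 1.803^2) = 1.8790024
v_eff = uc^4 / (u1^4/v1 + u2^4/v2)
= 1.8790024^4 / (0.529^4/14 + 1.803^4/16)
= 12.46549 / 0.66607859
v_eff = 18.7147

18.7147


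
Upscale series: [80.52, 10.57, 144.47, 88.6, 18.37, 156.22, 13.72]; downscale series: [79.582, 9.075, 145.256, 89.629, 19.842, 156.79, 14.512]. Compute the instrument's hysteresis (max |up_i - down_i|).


|80.52 - 79.582| = 0.9380
|10.57 - 9.075| = 1.4950
|144.47 - 145.256| = 0.7860
|88.6 - 89.629| = 1.0290
|18.37 - 19.842| = 1.4720
|156.22 - 156.79| = 0.5700
|13.72 - 14.512| = 0.7920
hysteresis = max(diffs) = 1.4950

1.4950


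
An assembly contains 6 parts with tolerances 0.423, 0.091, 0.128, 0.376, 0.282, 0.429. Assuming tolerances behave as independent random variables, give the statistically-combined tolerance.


RSS = sqrt(0.423^2 + 0.091^2 + 0.128^2 + 0.376^2 + 0.282^2 + 0.429^2)
= sqrt(0.608535)
= 0.7801

0.7801


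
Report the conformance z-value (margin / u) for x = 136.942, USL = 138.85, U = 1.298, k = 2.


u = U / k = 1.298 / 2 = 0.649
margin = |USL - x| = |138.85 - 136.942| = 1.908
z = margin / u = 1.908 / 0.649
z = 2.9399

2.9399


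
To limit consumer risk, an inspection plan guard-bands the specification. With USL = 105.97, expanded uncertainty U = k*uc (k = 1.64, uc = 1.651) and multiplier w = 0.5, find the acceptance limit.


U = k * uc = 1.64 * 1.651 = 2.70764
guard band g = w * U = 0.5 * 2.70764 = 1.35382
AL = USL - g = 105.97 - 1.35382
AL = 104.6162

104.6162


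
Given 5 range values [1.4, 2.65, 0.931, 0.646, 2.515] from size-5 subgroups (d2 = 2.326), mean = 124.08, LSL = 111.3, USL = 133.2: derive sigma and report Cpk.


R_bar = (1.4 + 2.65 + 0.931 + 0.646 + 2.515) / 5 = 1.6284
sigma = R_bar / d2 = 1.6284 / 2.326 = 0.70008598
Cp = (USL - LSL)/(6*sigma) = (133.2 - 111.3)/(6*0.70008598) = 5.2136
Cpu = (133.2 - 124.08)/(3*0.70008598) = 4.3423
Cpl = (124.08 - 111.3)/(3*0.70008598) = 6.0850
Cpk = min(Cpu, Cpl) = 4.3423

4.3423


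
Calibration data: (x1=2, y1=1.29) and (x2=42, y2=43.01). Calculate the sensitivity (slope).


slope = (y2 - y1) / (x2 - x1)
= (43.01 - 1.29) / (42 - 2)
= 41.7200 / 40
= 1.0430

1.0430


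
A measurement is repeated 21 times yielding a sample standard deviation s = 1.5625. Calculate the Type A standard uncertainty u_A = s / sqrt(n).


u_A = s / sqrt(n)
u_A = 1.5625 / sqrt(21)
u_A = 1.5625 / 4.5825757
u_A = 0.3410

0.3410


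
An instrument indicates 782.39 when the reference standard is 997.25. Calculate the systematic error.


Systematic error = measured - true
= 782.39 - 997.25
= -214.8600

-214.8600


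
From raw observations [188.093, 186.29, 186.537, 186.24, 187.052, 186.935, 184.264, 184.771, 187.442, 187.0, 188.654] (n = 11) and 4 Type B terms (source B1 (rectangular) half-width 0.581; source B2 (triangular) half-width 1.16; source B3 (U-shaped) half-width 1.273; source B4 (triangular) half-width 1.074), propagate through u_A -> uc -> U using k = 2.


mean = (188.093 + 186.29 + 186.537 + 186.24 + 187.052 + 186.935 + 184.264 + 184.771 + 187.442 + 187.0 + 188.654) / 11 = 186.6616364
s = sqrt(sum((x - mean)^2)/(n-1)) = 1.2893205
u_A = s / sqrt(n) = 1.2893205 / sqrt(11) = 0.38874476
u_B1 = 0.581 / sqrt(3) = 0.33544051
u_B2 = 1.16 / sqrt(6) = 0.47356802
u_B3 = 1.273 / sqrt(2) = 0.90014693
u_B4 = 1.074 / sqrt(6) = 0.43845866
uc = sqrt(0.38874476^2 + 0.33544051^2 + 0.47356802^2 + 0.90014693^2 + 0.43845866^2) = 1.2208276
U = k * uc = 2 * 1.2208276
U = 2.4417

2.4417


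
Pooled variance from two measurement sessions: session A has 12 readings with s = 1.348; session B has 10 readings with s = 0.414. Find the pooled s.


s_p = sqrt(((n1-1)*s1^2 + (n2-1)*s2^2) / (n1+n2-2))
numerator = (12-1)*1.348^2 + (10-1)*0.414^2 = 19.988144 + 1.542564 = 21.530708
denominator = 12 + 10 - 2 = 20
s_p^2 = 21.530708 / 20 = 1.0765354
s_p = sqrt(1.0765354) = 1.0376

1.0376


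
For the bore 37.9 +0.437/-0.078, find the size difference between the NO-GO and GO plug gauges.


GO = nominal - lower_tol (smallest hole = maximum material condition)
GO = 37.9 - 0.078 = 37.822
NO-GO = nominal + upper_tol (largest hole = least material condition)
NO-GO = 37.9 + 0.437 = 38.337
spread = NO-GO - GO = 38.337 - 37.822 = 0.5150

0.5150


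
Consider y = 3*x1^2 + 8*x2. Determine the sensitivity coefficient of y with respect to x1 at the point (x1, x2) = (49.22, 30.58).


y = 3*x1^2 + 8*x2
dy/dx1 = 2*3*x1
Evaluate at x1 = 49.22: c1 = 6 * 49.22
c1 = 295.3200

295.3200


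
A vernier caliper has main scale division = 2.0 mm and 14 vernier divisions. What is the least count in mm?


LC = MSD / n_div
= 2.0 / 14
= 0.1429

0.1429


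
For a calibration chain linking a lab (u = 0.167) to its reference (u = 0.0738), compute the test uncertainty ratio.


TUR = u_lab / u_ref
= 0.167 / 0.0738
= 2.2629

2.2629


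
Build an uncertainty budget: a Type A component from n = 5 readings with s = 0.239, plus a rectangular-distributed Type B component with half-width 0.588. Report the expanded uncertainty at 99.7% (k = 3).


u_A = s / sqrt(n) = 0.239 / sqrt(5) = 0.10688405
u_B = half_width / sqrt(3) = 0.588 / sqrt(3) = 0.33948196
uc = sqrt(u_A^2 + u_B^2) = sqrt(0.10688405^2 + 0.33948196^2) = 0.35591038
U = k * uc = 3 * 0.35591038
U = 1.0677

1.0677


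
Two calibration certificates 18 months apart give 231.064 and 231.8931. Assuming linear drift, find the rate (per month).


rate = (v2 - v1) / months
= (231.8931 - 231.064) / 18
= 0.8291 / 18
= 0.0461

0.0461


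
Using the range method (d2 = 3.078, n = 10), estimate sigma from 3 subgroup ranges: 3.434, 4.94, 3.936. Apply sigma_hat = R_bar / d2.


R_bar = (3.434 + 4.94 + 3.936) / 3
R_bar = 12.31 / 3 = 4.1033333
sigma_hat = R_bar / d2 = 4.1033333 / 3.078 = 1.3331

1.3331


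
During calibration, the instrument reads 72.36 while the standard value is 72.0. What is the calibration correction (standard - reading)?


Correction = standard - reading
= 72.0 - 72.36
= -0.3600

-0.3600


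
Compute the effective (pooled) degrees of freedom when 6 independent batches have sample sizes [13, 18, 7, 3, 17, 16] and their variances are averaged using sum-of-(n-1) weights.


nu = sum_i (n_i - 1)
nu = ((13 - 1) + (18 - 1) + (7 - 1) + (3 - 1) + (17 - 1) + (16 - 1))
nu = 12 + 17 + 6 + 2 + 16 + 15
nu = 68

68


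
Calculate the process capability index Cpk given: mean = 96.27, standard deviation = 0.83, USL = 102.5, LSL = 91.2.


Cpu = (USL - mean) / (3*sigma) = (102.5 - 96.27) / (3*0.83) = 2.5020
Cpl = (mean - LSL) / (3*sigma) = (96.27 - 91.2) / (3*0.83) = 2.0361
Cpk = min(Cpu, Cpl) = 2.0361

2.0361


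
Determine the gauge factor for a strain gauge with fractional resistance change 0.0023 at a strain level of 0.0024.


GF = (dR/R) / epsilon
= 0.0023 / 0.0024
= 0.9583

0.9583


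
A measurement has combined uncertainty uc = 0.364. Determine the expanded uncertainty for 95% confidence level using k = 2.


U = k * uc
U = 2 * 0.364
U = 0.7280

0.7280


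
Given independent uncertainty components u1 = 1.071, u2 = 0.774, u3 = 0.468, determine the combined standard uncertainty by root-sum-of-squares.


uc = sqrt(1.071^2 + 0.774^2 + 0.468^2)
uc = sqrt(1.965141)
uc = 1.4018

1.4018


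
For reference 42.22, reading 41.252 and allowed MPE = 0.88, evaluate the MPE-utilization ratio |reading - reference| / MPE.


e = indication - reference = 41.252 - 42.22 = -0.9680
|e| = 0.9680
ratio = |e| / MPE = 0.9680 / 0.88
ratio = 1.1000

1.1000


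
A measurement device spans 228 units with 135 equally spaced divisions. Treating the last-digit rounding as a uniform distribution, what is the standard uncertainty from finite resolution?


resolution = range / divisions
resolution = 228 / 135 = 1.6888889
u_res = resolution / (2*sqrt(3))
u_res = 1.6888889 / 3.4641016
u_res = 0.4875

0.4875


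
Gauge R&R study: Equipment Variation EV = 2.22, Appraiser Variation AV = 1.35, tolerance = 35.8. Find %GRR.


GRR = sqrt(EV^2 + AV^2) = sqrt(2.22^2 + 1.35^2) = 2.5982494
%GRR = GRR / tol * 100 = 2.5982494 / 35.8 * 100
%GRR = 7.2577

7.2577


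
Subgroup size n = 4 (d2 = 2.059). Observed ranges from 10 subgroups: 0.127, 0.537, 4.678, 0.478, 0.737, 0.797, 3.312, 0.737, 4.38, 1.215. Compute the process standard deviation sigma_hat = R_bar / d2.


R_bar = (0.127 + 0.537 + 4.678 + 0.478 + 0.737 + 0.797 + 3.312 + 0.737 + 4.38 + 1.215) / 10
R_bar = 16.998 / 10 = 1.6998
sigma_hat = R_bar / d2 = 1.6998 / 2.059 = 0.8255

0.8255


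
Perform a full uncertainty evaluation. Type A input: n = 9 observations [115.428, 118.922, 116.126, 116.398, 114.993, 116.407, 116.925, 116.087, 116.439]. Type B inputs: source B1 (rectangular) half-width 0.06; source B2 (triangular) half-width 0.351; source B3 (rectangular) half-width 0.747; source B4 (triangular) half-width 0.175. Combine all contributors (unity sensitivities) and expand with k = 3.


mean = (115.428 + 118.922 + 116.126 + 116.398 + 114.993 + 116.407 + 116.925 + 116.087 + 116.439) / 9 = 116.4138889
s = sqrt(sum((x - mean)^2)/(n-1)) = 1.1030313
u_A = s / sqrt(n) = 1.1030313 / sqrt(9) = 0.3676771
u_B1 = 0.06 / sqrt(3) = 0.034641016
u_B2 = 0.351 / sqrt(6) = 0.14329515
u_B3 = 0.747 / sqrt(3) = 0.43128065
u_B4 = 0.175 / sqrt(6) = 0.071443451
uc = sqrt(0.3676771^2 + 0.034641016^2 + 0.14329515^2 + 0.43128065^2 + 0.071443451^2) = 0.58993823
U = k * uc = 3 * 0.58993823
U = 1.7698

1.7698


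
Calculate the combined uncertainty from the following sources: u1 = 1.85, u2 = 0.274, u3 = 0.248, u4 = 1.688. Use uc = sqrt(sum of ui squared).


uc = sqrt(1.85^2 + 0.274^2 + 0.248^2 + 1.688^2)
uc = sqrt(6.408424)
uc = 2.5315

2.5315


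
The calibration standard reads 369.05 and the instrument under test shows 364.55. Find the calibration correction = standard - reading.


Correction = standard - reading
= 369.05 - 364.55
= 4.5000

4.5000


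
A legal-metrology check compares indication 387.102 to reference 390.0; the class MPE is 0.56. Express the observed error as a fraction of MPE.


e = indication - reference = 387.102 - 390.0 = -2.8980
|e| = 2.8980
ratio = |e| / MPE = 2.8980 / 0.56
ratio = 5.1750

5.1750


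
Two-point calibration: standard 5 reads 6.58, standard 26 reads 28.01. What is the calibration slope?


slope = (y2 - y1) / (x2 - x1)
= (28.01 - 6.58) / (26 - 5)
= 21.4300 / 21
= 1.0205

1.0205


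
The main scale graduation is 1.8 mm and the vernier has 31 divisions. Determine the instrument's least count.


LC = MSD / n_div
= 1.8 / 31
= 0.0581

0.0581


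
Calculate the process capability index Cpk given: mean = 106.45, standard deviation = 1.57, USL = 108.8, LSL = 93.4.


Cpu = (USL - mean) / (3*sigma) = (108.8 - 106.45) / (3*1.57) = 0.4989
Cpl = (mean - LSL) / (3*sigma) = (106.45 - 93.4) / (3*1.57) = 2.7707
Cpk = min(Cpu, Cpl) = 0.4989

0.4989


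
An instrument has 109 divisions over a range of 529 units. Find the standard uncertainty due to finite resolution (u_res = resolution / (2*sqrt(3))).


resolution = range / divisions
resolution = 529 / 109 = 4.853211
u_res = resolution / (2*sqrt(3))
u_res = 4.853211 / 3.4641016
u_res = 1.4010

1.4010


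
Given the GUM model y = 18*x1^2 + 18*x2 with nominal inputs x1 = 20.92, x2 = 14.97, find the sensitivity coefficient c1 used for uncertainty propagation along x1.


y = 18*x1^2 + 18*x2
dy/dx1 = 2*18*x1
Evaluate at x1 = 20.92: c1 = 36 * 20.92
c1 = 753.1200

753.1200


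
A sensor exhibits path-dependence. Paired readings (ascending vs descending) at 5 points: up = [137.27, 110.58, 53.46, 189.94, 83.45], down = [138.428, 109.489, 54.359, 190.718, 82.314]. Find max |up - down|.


|137.27 - 138.428| = 1.1580
|110.58 - 109.489| = 1.0910
|53.46 - 54.359| = 0.8990
|189.94 - 190.718| = 0.7780
|83.45 - 82.314| = 1.1360
hysteresis = max(diffs) = 1.1580

1.1580


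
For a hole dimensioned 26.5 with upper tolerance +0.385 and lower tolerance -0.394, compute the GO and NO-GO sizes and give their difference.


GO = nominal - lower_tol (smallest hole = maximum material condition)
GO = 26.5 - 0.394 = 26.106
NO-GO = nominal + upper_tol (largest hole = least material condition)
NO-GO = 26.5 + 0.385 = 26.885
spread = NO-GO - GO = 26.885 - 26.106 = 0.7790

0.7790


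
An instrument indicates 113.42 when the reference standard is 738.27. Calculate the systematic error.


Systematic error = measured - true
= 113.42 - 738.27
= -624.8500

-624.8500


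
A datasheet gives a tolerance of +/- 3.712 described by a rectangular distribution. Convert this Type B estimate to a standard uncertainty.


u_B = half_width / sqrt(3)
u_B = 3.712 / 1.7320508
u_B = 2.1431

2.1431


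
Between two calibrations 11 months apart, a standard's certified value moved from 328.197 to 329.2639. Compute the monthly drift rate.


rate = (v2 - v1) / months
= (329.2639 - 328.197) / 11
= 1.0669 / 11
= 0.0970

0.0970


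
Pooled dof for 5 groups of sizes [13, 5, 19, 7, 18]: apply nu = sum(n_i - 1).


nu = sum_i (n_i - 1)
nu = ((13 - 1) + (5 - 1) + (19 - 1) + (7 - 1) + (18 - 1))
nu = 12 + 4 + 18 + 6 + 17
nu = 57

57


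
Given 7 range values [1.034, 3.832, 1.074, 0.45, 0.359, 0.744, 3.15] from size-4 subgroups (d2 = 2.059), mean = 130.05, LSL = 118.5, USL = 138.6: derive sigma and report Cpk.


R_bar = (1.034 + 3.832 + 1.074 + 0.45 + 0.359 + 0.744 + 3.15) / 7 = 1.5204286
sigma = R_bar / d2 = 1.5204286 / 2.059 = 0.7384306
Cp = (USL - LSL)/(6*sigma) = (138.6 - 118.5)/(6*0.7384306) = 4.5366
Cpu = (138.6 - 130.05)/(3*0.7384306) = 3.8595
Cpl = (130.05 - 118.5)/(3*0.7384306) = 5.2138
Cpk = min(Cpu, Cpl) = 3.8595

3.8595


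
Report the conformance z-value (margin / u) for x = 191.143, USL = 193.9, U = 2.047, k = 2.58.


u = U / k = 2.047 / 2.58 = 0.79341085
margin = |USL - x| = |193.9 - 191.143| = 2.757
z = margin / u = 2.757 / 0.79341085
z = 3.4749

3.4749


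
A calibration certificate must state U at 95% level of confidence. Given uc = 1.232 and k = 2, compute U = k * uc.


U = k * uc
U = 2 * 1.232
U = 2.4640

2.4640


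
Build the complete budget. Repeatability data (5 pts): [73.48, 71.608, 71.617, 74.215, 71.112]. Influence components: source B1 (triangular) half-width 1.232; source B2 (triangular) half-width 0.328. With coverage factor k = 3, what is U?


mean = (73.48 + 71.608 + 71.617 + 74.215 + 71.112) / 5 = 72.4064
s = sqrt(sum((x - mean)^2)/(n-1)) = 1.3564399
u_A = s / sqrt(n) = 1.3564399 / sqrt(5) = 0.60661836
u_B1 = 1.232 / sqrt(6) = 0.50296189
u_B2 = 0.328 / sqrt(6) = 0.13390544
uc = sqrt(0.60661836^2 + 0.50296189^2 + 0.13390544^2) = 0.79930418
U = k * uc = 3 * 0.79930418
U = 2.3979

2.3979


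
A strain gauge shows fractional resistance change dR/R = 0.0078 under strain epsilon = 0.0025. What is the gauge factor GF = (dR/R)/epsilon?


GF = (dR/R) / epsilon
= 0.0078 / 0.0025
= 3.1200

3.1200


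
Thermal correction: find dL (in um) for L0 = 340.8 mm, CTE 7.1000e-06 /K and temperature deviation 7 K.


dL = L * alpha * dT
= 340.8 * 7.1000e-06 * 7
= 0.0169378 mm
dL_um = 0.0169378 * 1000 = 16.9378 um

16.9378


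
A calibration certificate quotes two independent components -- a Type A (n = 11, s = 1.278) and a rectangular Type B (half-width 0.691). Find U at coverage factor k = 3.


u_A = s / sqrt(n) = 1.278 / sqrt(11) = 0.3853315
u_B = half_width / sqrt(3) = 0.691 / sqrt(3) = 0.39894904
uc = sqrt(u_A^2 + u_B^2) = sqrt(0.3853315^2 + 0.39894904^2) = 0.55465368
U = k * uc = 3 * 0.55465368
U = 1.6640

1.6640


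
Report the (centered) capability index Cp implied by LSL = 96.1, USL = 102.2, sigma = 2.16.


Cp = (USL - LSL) / (6 * sigma)
= (102.2 - 96.1) / (6 * 2.16)
= 6.1000 / 12.9600
= 0.4707

0.4707


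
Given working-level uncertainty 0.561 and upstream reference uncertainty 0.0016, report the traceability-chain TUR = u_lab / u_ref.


TUR = u_lab / u_ref
= 0.561 / 0.0016
= 350.6250

350.6250


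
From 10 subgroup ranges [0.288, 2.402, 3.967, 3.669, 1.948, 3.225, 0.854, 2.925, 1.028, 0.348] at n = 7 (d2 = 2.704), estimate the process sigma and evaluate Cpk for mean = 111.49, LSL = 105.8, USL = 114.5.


R_bar = (0.288 + 2.402 + 3.967 + 3.669 + 1.948 + 3.225 + 0.854 + 2.925 + 1.028 + 0.348) / 10 = 2.0654
sigma = R_bar / d2 = 2.0654 / 2.704 = 0.76383136
Cp = (USL - LSL)/(6*sigma) = (114.5 - 105.8)/(6*0.76383136) = 1.8983
Cpu = (114.5 - 111.49)/(3*0.76383136) = 1.3136
Cpl = (111.49 - 105.8)/(3*0.76383136) = 2.4831
Cpk = min(Cpu, Cpl) = 1.3136

1.3136


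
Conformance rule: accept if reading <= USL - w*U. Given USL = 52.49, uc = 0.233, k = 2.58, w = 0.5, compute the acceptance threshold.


U = k * uc = 2.58 * 0.233 = 0.60114
guard band g = w * U = 0.5 * 0.60114 = 0.30057
AL = USL - g = 52.49 - 0.30057
AL = 52.1894

52.1894


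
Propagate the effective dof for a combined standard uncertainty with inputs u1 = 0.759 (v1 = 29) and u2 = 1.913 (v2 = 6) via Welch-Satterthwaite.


uc = sqrt(u1^2 + u2^2) = sqrt(0.759^2 + 1.913^2) = 2.0580695
v_eff = uc^4 / (u1^4/v1 + u2^4/v2)
= 2.0580695^4 / (0.759^4/29 + 1.913^4/6)
= 17.940731 / 2.243518
v_eff = 7.9967

7.9967


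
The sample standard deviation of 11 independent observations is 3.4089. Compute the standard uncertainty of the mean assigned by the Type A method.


u_A = s / sqrt(n)
u_A = 3.4089 / sqrt(11)
u_A = 3.4089 / 3.3166248
u_A = 1.0278

1.0278


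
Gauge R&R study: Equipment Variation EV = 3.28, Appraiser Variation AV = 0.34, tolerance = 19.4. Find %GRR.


GRR = sqrt(EV^2 + AV^2) = sqrt(3.28^2 + 0.34^2) = 3.2975749
%GRR = GRR / tol * 100 = 3.2975749 / 19.4 * 100
%GRR = 16.9978

16.9978


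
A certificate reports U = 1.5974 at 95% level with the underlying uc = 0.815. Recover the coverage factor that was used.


k = U / uc
k = 1.5974 / 0.815
k = 1.96

1.96


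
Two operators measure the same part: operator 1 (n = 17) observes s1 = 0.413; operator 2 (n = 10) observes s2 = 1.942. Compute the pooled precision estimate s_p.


s_p = sqrt(((n1-1)*s1^2 + (n2-1)*s2^2) / (n1+n2-2))
numerator = (17-1)*0.413^2 + (10-1)*1.942^2 = 2.729104 + 33.942276 = 36.67138
denominator = 17 + 10 - 2 = 25
s_p^2 = 36.67138 / 25 = 1.4668552
s_p = sqrt(1.4668552) = 1.2111

1.2111


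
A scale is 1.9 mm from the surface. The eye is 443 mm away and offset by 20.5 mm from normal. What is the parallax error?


error = h * offset / d
= 1.9 * 20.5 / 443
= 0.0879

0.0879


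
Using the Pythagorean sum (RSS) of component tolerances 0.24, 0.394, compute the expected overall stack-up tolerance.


RSS = sqrt(0.24^2 + 0.394^2)
= sqrt(0.212836)
= 0.4613

0.4613


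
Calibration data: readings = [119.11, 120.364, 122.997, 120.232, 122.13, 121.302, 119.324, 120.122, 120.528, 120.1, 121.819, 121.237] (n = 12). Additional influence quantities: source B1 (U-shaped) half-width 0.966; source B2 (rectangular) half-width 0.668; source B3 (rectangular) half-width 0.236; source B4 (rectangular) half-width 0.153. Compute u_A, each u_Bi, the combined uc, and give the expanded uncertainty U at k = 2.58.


mean = (119.11 + 120.364 + 122.997 + 120.232 + 122.13 + 121.302 + 119.324 + 120.122 + 120.528 + 120.1 + 121.819 + 121.237) / 12 = 120.7720833
s = sqrt(sum((x - mean)^2)/(n-1)) = 1.1536013
u_A = s / sqrt(n) = 1.1536013 / sqrt(12) = 0.33301601
u_B1 = 0.966 / sqrt(2) = 0.68306515
u_B2 = 0.668 / sqrt(3) = 0.38566998
u_B3 = 0.236 / sqrt(3) = 0.13625466
u_B4 = 0.153 / sqrt(3) = 0.088334591
uc = sqrt(0.33301601^2 + 0.68306515^2 + 0.38566998^2 + 0.13625466^2 + 0.088334591^2) = 0.86751791
U = k * uc = 2.58 * 0.86751791
U = 2.2382

2.2382
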